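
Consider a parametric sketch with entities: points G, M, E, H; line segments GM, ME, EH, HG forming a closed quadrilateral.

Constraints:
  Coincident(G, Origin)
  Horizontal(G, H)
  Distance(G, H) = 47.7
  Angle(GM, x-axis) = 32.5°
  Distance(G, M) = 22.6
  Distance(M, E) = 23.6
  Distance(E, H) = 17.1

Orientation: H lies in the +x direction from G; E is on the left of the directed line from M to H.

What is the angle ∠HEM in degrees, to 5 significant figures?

98.428°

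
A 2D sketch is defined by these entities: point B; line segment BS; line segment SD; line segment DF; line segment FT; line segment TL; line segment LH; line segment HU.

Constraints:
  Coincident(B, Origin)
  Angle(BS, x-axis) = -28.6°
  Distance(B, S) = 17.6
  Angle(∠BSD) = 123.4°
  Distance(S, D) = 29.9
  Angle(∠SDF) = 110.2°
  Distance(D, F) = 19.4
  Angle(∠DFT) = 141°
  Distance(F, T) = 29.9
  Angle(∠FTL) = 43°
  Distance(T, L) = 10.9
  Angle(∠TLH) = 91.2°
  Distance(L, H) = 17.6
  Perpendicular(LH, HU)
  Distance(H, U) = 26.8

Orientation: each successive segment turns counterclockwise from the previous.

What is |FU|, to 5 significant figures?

37.460

B is at the origin; BS runs at -28.6° with length 17.6, so S = (15.453, -8.4250). ∠BSD = 123.4° gives SD at 28.000° from the x-axis; with |SD| = 29.9, D = (41.853, 5.6122). ∠SDF = 110.2° gives DF at 97.800° from the x-axis; with |DF| = 19.4, F = (39.220, 24.833). ∠DFT = 141.0° gives FT at 136.80° from the x-axis; with |FT| = 29.9, T = (17.424, 45.301). ∠FTL = 43.0° gives TL at -86.200° from the x-axis; with |TL| = 10.9, L = (18.146, 34.425). ∠TLH = 91.2° gives LH at 2.6000° from the x-axis; with |LH| = 17.6, H = (35.728, 35.223). LH is perpendicular to HU, so HU runs at 92.600°; with |HU| = 26.8, U = (34.512, 61.995). Then |FU| = |U − F| = 37.460.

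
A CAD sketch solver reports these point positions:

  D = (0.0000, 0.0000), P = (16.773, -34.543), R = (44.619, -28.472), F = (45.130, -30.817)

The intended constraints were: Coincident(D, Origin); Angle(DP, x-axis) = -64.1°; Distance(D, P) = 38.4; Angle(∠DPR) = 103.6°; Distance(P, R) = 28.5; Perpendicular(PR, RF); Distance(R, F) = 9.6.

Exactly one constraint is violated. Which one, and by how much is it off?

Distance(R, F) = 9.6 — off by 7.20.

D = (0.00, 0.00) ✓; DP at -64.10° ✓; |DP| = 38.40 ✓; ∠DPR = 103.6° ✓; |PR| = 28.50 ✓; ∠(PR, RF) = 90.01° ✓; |RF| = 2.400 ✗.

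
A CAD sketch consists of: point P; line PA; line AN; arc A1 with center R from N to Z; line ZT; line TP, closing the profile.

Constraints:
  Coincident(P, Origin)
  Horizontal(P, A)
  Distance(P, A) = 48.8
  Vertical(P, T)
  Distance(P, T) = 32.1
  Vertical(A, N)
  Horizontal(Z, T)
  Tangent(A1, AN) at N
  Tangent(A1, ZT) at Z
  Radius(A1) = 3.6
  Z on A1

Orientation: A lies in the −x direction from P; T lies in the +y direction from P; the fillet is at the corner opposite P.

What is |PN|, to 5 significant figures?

56.513

P is at the origin; P and A share the same y with |PA| = 48.8 and A on the −x side, so A = (-48.800, 0.0000). PT is vertical with |PT| = 32.1 and T on the +y side, so T = (0.0000, 32.100). The virtual corner opposite P is at (-48.800, 32.100). Since A1 is tangent to AN there, RN ⟂ AN and the tangent condition forces RZ to be normal to ZT, with radius 3.6, so the center R sits 3.6 in from both sides at R = (-45.200, 28.500). That places the tangent points at N = (-48.800, 28.500) on AN and Z = (-45.200, 32.100) on ZT. Then |PN| = |N − P| = 56.513.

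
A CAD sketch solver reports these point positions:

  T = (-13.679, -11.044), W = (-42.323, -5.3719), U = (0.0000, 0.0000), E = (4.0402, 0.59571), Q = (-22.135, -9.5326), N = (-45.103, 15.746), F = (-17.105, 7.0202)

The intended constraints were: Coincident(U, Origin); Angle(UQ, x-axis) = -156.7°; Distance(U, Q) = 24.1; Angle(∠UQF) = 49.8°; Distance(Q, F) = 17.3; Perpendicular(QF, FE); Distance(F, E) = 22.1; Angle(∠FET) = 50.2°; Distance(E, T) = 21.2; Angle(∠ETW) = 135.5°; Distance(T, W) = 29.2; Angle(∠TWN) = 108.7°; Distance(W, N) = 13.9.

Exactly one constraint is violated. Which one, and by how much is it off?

Distance(W, N) = 13.9 — off by 7.40.

U = (0.00, 0.00) ✓; UQ at -156.7° ✓; |UQ| = 24.10 ✓; ∠UQF = 49.80° ✓; |QF| = 17.30 ✓; ∠(QF, FE) = 90.00° ✓; |FE| = 22.10 ✓; ∠FET = 50.20° ✓; |ET| = 21.20 ✓; ∠ETW = 135.5° ✓; |TW| = 29.20 ✓; ∠TWN = 108.7° ✓; |WN| = 21.30 ✗.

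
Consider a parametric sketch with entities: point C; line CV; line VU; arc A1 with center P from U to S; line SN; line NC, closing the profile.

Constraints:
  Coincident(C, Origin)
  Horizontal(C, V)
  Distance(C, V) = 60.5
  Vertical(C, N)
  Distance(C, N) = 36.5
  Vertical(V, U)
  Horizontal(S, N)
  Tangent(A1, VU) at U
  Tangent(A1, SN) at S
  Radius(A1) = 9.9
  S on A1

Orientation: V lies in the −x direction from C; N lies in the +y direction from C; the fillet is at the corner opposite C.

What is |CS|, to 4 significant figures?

62.39

The virtual corner opposite C is at (-60.50, 36.50). Since A1 is tangent to VU there, PU ⟂ VU and since A1 is tangent to SN there, PS ⟂ SN, with radius 9.9, so the center P sits 9.9 in from both sides at P = (-50.60, 26.60). That places the tangent points at U = (-60.50, 26.60) on VU and S = (-50.60, 36.50) on SN. Then |CS| = |S − C| = 62.39.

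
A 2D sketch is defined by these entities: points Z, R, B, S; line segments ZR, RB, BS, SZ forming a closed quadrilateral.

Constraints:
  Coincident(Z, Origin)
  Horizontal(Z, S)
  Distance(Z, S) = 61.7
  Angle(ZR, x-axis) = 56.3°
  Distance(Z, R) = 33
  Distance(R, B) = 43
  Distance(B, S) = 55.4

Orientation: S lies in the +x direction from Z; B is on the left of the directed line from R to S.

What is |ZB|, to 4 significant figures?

75.15

Checks: |RB| = 43.00 ✓; |BS| = 55.40 ✓.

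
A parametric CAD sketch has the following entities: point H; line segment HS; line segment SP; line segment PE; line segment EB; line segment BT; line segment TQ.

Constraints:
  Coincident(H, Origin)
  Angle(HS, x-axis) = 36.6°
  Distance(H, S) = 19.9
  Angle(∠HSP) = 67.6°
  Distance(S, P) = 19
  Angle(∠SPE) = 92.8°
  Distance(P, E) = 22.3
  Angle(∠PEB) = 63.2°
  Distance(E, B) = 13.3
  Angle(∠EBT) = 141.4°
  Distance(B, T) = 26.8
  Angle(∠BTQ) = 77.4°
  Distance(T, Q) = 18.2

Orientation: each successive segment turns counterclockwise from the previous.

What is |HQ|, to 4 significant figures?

30.50

∠EBT = 141.4° gives BT at 31.60° from the x-axis; with |BT| = 26.8, T = (23.31, 15.54). ∠BTQ = 77.4° gives TQ at 134.2° from the x-axis; with |TQ| = 18.2, Q = (10.62, 28.59). Then |HQ| = |Q − H| = 30.50.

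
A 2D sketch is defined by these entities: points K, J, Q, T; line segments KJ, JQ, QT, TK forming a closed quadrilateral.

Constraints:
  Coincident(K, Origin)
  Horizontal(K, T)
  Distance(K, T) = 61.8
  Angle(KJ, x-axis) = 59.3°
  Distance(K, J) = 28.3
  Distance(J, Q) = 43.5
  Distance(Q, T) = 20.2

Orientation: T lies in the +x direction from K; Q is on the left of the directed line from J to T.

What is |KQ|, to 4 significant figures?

61.01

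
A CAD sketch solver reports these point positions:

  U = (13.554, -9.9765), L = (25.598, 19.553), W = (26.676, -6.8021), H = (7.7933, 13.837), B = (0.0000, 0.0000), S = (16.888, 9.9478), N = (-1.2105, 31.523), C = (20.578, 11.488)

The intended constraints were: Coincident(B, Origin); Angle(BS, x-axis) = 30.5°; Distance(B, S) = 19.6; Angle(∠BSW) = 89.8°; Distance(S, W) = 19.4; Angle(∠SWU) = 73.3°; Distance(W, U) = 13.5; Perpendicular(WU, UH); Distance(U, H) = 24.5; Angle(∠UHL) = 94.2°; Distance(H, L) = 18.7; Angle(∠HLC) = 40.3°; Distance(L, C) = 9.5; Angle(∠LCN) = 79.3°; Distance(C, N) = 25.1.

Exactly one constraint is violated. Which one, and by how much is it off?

Distance(C, N) = 25.1 — off by 4.50.

B = (0.00, 0.00) ✓; BS at 30.50° ✓; |BS| = 19.60 ✓; ∠BSW = 89.80° ✓; |SW| = 19.40 ✓; ∠SWU = 73.30° ✓; |WU| = 13.50 ✓; ∠(WU, UH) = 90.00° ✓; |UH| = 24.50 ✓; ∠UHL = 94.20° ✓; |HL| = 18.70 ✓; ∠HLC = 40.30° ✓; |LC| = 9.500 ✓; ∠LCN = 79.30° ✓; |CN| = 29.60 ✗.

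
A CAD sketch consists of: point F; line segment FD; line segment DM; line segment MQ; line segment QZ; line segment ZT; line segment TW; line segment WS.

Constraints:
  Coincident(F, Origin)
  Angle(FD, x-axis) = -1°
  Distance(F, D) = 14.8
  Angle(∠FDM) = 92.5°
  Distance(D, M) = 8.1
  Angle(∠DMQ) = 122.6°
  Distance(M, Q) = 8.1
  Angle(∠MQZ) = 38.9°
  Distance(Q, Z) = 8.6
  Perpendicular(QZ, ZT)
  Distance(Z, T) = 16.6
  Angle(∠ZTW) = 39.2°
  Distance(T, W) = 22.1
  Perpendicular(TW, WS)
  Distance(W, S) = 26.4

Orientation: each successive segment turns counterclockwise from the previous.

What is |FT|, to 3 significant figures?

28.3

∠MQZ = 38.9° gives QZ at -75.0° from the x-axis; with |QZ| = 8.6, Z = (11.0, 4.29). QZ ⟂ ZT, so ZT runs at 15.0°; with |ZT| = 16.6, T = (27.0, 8.59). Then |FT| = |T − F| = 28.3.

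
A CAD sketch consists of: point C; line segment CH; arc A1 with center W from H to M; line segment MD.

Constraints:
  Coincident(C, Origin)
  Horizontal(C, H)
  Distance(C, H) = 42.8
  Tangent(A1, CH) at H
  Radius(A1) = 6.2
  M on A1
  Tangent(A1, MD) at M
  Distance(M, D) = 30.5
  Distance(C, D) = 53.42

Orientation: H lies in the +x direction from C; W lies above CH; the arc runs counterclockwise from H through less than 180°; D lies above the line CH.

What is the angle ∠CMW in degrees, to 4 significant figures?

9.781°

Checks: |CH| = 42.80 ✓; |WM| = 6.200 ✓; ∠(WM, MD) = 90.00° ✓; |MD| = 30.50 ✓; |CD| = 53.42 ✓.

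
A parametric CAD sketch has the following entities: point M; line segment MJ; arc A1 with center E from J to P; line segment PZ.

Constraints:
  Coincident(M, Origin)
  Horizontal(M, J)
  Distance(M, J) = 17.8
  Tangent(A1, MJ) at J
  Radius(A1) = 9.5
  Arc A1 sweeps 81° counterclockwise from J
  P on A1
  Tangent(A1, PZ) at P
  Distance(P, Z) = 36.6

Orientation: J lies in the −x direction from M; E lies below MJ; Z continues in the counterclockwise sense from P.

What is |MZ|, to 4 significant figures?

55.08

On A1, J sits at bearing 90° from E; an 81° counterclockwise sweep puts P at bearing 171°, so P = E + 9.5·(cos 171°, sin 171°) = (-27.18, -8.014). Since A1 is tangent to PZ there, EP ⟂ PZ, so PZ runs along (−sin 171°, cos 171°); with |PZ| = 36.6, Z = (-32.91, -44.16). Then |MZ| = |Z − M| = 55.08.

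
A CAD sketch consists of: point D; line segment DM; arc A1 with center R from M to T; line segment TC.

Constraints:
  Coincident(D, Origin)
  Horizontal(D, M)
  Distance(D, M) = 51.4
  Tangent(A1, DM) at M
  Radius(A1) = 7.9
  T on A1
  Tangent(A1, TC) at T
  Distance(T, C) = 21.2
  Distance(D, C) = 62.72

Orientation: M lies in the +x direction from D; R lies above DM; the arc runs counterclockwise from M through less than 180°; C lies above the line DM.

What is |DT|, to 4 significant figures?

59.90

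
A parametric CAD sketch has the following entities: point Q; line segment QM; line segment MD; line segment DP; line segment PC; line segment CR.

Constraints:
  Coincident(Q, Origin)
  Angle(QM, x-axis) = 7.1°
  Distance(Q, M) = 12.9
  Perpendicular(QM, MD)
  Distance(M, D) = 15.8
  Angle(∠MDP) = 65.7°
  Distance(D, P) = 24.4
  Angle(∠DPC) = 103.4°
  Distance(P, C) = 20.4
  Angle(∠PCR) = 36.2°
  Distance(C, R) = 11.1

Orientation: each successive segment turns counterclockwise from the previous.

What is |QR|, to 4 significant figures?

4.301

Q is at the origin; QM runs at 7.1° with length 12.9, so M = (12.80, 1.594). QM ⟂ MD, so MD runs at 97.10°; with |MD| = 15.8, D = (10.85, 17.27). ∠MDP = 65.7° gives DP at -148.6° from the x-axis; with |DP| = 24.4, P = (-9.978, 4.561). ∠DPC = 103.4° gives PC at -72.00° from the x-axis; with |PC| = 20.4, C = (-3.675, -14.84). ∠PCR = 36.2° gives CR at 71.80° from the x-axis; with |CR| = 11.1, R = (-0.2076, -4.296). Then |QR| = |R − Q| = 4.301.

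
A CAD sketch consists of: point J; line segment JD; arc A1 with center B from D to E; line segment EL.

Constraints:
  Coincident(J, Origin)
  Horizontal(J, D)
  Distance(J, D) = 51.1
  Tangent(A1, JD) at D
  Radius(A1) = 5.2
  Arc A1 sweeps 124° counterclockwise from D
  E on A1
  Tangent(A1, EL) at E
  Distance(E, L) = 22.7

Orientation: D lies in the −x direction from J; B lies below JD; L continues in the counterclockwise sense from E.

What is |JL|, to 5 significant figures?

50.496

J is at the origin; JD is horizontal with |JD| = 51.1 and D on the −x side, so D = (-51.100, 0.0000). Tangency of A1 to JD means the radius BD is perpendicular to JD, so B = D + (0, -5.2) = (-51.100, -5.2000). On A1, D sits at bearing 90° from B; a 124° counterclockwise sweep puts E at bearing 214°, so E = B + 5.2·(cos 214°, sin 214°) = (-55.411, -8.1078). The tangent condition forces BE to be normal to EL, so EL runs along (−sin 214°, cos 214°); with |EL| = 22.7, L = (-42.717, -26.927). Then |JL| = |L − J| = 50.496.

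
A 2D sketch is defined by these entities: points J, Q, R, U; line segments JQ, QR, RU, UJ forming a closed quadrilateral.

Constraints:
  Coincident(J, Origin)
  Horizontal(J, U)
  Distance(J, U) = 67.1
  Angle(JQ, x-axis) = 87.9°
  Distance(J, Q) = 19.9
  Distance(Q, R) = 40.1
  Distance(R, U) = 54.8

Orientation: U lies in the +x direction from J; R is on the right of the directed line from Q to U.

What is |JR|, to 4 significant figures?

23.18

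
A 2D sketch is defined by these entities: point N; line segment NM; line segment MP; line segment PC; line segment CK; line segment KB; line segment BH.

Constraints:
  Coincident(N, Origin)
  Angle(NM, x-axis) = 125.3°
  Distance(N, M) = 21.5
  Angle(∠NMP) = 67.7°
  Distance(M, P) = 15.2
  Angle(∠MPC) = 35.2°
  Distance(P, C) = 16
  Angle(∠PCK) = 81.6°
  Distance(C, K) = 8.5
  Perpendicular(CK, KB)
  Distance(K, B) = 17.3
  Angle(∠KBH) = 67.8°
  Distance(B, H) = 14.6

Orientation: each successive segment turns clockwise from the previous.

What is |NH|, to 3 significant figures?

13.3

N is at the origin; NM runs at 125.3° with length 21.5, so M = (-12.4, 17.5). ∠NMP = 67.7° gives MP at 13.0° from the x-axis; with |MP| = 15.2, P = (2.39, 21.0). ∠MPC = 35.2° gives PC at -132° from the x-axis; with |PC| = 16.0, C = (-8.28, 9.04). ∠PCK = 81.6° gives CK at 130° from the x-axis; with |CK| = 8.5, K = (-13.7, 15.6). CK is perpendicular to KB, so KB runs at 39.8°; with |KB| = 17.3, B = (-0.428, 26.6). ∠KBH = 67.8° gives BH at -72.4° from the x-axis; with |BH| = 14.6, H = (3.99, 12.7). Then |NH| = |H − N| = 13.3.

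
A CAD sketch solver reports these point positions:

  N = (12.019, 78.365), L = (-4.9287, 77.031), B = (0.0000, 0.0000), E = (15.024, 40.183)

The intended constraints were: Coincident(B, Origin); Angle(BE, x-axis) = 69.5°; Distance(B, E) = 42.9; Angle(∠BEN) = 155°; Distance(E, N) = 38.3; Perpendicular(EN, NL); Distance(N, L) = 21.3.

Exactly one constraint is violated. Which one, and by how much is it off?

Distance(N, L) = 21.3 — off by 4.30.

B = (0.00, 0.00) ✓; BE at 69.50° ✓; |BE| = 42.90 ✓; ∠BEN = 155.0° ✓; |EN| = 38.30 ✓; ∠(EN, NL) = 90.00° ✓; |NL| = 17.00 ✗.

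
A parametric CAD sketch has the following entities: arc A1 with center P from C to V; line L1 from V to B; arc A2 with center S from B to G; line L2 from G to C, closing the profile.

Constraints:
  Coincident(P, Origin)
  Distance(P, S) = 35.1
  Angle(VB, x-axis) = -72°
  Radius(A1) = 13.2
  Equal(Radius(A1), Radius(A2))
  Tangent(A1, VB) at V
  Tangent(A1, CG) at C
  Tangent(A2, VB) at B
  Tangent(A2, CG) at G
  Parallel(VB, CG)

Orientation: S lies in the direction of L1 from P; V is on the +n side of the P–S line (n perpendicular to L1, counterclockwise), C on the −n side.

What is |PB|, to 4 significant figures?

37.50

The slot axis is L1's direction at -72.0°, so u = (cos -72.0°, sin -72.0°) = (0.3090, -0.9511) and n = (−sin -72.0°, cos -72.0°) = (0.9511, 0.3090). P is at the origin and S lies 35.1 along u from P, so S = 35.1·u = (10.85, -33.38). Tangency of A1 to both parallel lines with radius 13.2 puts V and C at P ± 13.2·n: V = (12.55, 4.079), C = (-12.55, -4.079). Equal radii place B and G the same way about S: B = S + 13.2·n = (23.40, -29.30), G = S − 13.2·n = (-1.707, -37.46). Then |PB| = |B − P| = 37.50.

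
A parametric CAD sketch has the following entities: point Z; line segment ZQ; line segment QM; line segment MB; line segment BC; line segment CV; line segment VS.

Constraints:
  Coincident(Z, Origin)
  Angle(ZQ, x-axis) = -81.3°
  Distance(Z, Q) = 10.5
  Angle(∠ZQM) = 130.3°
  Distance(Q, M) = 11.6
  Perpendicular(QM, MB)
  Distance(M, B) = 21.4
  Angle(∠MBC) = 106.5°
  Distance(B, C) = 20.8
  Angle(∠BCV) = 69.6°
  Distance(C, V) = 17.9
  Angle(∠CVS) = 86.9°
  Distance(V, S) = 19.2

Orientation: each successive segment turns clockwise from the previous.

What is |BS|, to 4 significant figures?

9.617

Z is at the origin; ZQ runs at -81.3° with length 10.5, so Q = (1.588, -10.38). ∠ZQM = 130.3° gives QM at -131.0° from the x-axis; with |QM| = 11.6, M = (-6.022, -19.13). The perpendicularity gives MB at right angles to QM, so MB runs at 139.0°; with |MB| = 21.4, B = (-22.17, -5.094). ∠MBC = 106.5° gives BC at 65.50° from the x-axis; with |BC| = 20.8, C = (-13.55, 13.83). ∠BCV = 69.6° gives CV at -44.90° from the x-axis; with |CV| = 17.9, V = (-0.8679, 1.198). ∠CVS = 86.9° gives VS at -138.0° from the x-axis; with |VS| = 19.2, S = (-15.14, -11.65). Then |BS| = |S − B| = 9.617.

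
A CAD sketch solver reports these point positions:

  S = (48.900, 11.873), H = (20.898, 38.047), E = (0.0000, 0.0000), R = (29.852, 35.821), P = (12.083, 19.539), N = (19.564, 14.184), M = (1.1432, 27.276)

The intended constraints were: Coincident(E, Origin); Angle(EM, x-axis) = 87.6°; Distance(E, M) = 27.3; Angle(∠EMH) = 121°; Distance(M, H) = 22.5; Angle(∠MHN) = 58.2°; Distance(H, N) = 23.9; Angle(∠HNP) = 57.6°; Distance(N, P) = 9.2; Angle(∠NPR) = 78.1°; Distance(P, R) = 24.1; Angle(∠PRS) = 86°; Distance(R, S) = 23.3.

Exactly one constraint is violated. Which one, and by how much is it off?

Distance(R, S) = 23.3 — off by 7.30.

E = (0.00, 0.00) ✓; EM at 87.60° ✓; |EM| = 27.30 ✓; ∠EMH = 121.0° ✓; |MH| = 22.50 ✓; ∠MHN = 58.20° ✓; |HN| = 23.90 ✓; ∠HNP = 57.60° ✓; |NP| = 9.200 ✓; ∠NPR = 78.10° ✓; |PR| = 24.10 ✓; ∠PRS = 86.00° ✓; |RS| = 30.60 ✗.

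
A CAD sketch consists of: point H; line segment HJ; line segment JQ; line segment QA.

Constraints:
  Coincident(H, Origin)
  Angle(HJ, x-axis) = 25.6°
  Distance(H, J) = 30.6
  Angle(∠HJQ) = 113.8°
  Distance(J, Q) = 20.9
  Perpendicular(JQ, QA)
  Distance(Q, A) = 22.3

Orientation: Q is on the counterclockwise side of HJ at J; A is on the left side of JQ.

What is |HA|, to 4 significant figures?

33.73

H is at the origin; HJ runs at 25.6° with length 30.6, so J = 30.6·(cos 25.6°, sin 25.6°) = (27.60, 13.22). ∠HJQ = 113.8°, so JQ runs at 25.6° + (180° − 113.8°) = 91.80° from the x-axis; with |JQ| = 20.9, Q = J + 20.9·(cos 91.80°, sin 91.80°) = (26.94, 34.11). JQ ⟂ QA; with |QA| = 22.3 on the left of JQ, A = Q + 22.3·(-0.9995, -0.03141) = (4.651, 33.41). Then |HA| = |A − H| = 33.73.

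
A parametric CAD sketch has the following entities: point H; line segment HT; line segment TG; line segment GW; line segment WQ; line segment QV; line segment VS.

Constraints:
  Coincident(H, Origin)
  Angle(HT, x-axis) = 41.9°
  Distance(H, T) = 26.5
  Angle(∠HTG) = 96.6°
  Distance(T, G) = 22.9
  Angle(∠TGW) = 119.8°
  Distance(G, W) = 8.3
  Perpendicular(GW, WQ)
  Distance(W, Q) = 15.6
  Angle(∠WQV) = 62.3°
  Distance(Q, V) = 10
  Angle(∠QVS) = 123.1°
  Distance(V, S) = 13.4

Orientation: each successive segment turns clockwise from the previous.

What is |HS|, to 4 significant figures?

39.77

H is at the origin; HT runs at 41.9° with length 26.5, so T = (19.72, 17.70). ∠HTG = 96.6° gives TG at -41.50° from the x-axis; with |TG| = 22.9, G = (36.88, 2.524). ∠TGW = 119.8° gives GW at -101.7° from the x-axis; with |GW| = 8.3, W = (35.19, -5.604). The perpendicularity gives WQ at right angles to GW, so WQ runs at 168.3°; with |WQ| = 15.6, Q = (19.92, -2.441). ∠WQV = 62.3° gives QV at 50.60° from the x-axis; with |QV| = 10.0, V = (26.26, 5.287). ∠QVS = 123.1° gives VS at -6.300° from the x-axis; with |VS| = 13.4, S = (39.58, 3.816). Then |HS| = |S − H| = 39.77.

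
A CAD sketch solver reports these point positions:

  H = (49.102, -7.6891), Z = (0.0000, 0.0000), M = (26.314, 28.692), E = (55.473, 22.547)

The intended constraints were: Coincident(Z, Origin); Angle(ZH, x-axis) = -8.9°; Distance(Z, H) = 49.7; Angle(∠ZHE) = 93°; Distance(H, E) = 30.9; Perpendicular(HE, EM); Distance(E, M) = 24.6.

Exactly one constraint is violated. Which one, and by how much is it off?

Distance(E, M) = 24.6 — off by 5.20.

Z = (0.00, 0.00) ✓; ZH at -8.900° ✓; |ZH| = 49.70 ✓; ∠ZHE = 93.00° ✓; |HE| = 30.90 ✓; ∠(HE, EM) = 90.00° ✓; |EM| = 29.80 ✗.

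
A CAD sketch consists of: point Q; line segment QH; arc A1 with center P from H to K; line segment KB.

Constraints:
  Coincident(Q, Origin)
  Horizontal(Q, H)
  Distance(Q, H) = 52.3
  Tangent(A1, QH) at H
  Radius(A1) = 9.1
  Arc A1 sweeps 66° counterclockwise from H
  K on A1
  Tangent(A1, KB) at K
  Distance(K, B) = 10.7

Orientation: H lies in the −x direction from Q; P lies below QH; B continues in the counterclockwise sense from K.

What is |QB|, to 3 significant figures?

66.7

Q is at the origin; Q and H share the same y with |QH| = 52.3 and H on the −x side, so H = (-52.3, 0.00). The tangent condition forces PH to be normal to QH, so P = H + (0, -9.1) = (-52.3, -9.10). On A1, H sits at bearing 90° from P; a 66° counterclockwise sweep puts K at bearing 156°, so K = P + 9.1·(cos 156°, sin 156°) = (-60.6, -5.40). A1 meets KB tangentially, so PK is at right angles to KB, so KB runs along (−sin 156°, cos 156°); with |KB| = 10.7, B = (-65.0, -15.2). Then |QB| = |B − Q| = 66.7.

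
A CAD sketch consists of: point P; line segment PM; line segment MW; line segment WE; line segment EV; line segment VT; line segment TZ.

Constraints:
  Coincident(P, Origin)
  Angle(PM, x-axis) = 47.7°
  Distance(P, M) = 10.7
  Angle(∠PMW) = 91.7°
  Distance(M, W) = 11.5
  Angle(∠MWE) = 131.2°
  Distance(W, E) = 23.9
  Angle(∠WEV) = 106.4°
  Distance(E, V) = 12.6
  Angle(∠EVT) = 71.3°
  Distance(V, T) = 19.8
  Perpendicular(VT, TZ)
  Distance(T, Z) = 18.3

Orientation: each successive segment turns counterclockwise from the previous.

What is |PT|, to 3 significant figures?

8.74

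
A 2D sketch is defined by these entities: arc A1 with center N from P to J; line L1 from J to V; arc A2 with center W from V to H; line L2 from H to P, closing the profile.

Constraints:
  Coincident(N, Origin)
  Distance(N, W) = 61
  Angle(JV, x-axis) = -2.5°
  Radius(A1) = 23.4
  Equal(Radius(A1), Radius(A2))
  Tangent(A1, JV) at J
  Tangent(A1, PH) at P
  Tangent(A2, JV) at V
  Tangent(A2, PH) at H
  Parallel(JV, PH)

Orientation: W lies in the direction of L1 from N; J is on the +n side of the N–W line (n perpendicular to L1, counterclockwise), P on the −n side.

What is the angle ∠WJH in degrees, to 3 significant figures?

16.5°

The slot axis is L1's direction at -2.5°, so u = (cos -2.5°, sin -2.5°) = (0.999, -0.0436) and n = (−sin -2.5°, cos -2.5°) = (0.0436, 0.999). N is at the origin and W lies 61.0 along u from N, so W = 61.0·u = (60.9, -2.66). Tangency of A1 to both parallel lines with radius 23.4 puts J and P at N ± 23.4·n: J = (1.02, 23.4), P = (-1.02, -23.4). Equal radii place V and H the same way about W: V = W + 23.4·n = (62.0, 20.7), H = W − 23.4·n = (59.9, -26.0). Then cos ∠WJH = JW·JH / (|JW||JH|), giving 16.5°.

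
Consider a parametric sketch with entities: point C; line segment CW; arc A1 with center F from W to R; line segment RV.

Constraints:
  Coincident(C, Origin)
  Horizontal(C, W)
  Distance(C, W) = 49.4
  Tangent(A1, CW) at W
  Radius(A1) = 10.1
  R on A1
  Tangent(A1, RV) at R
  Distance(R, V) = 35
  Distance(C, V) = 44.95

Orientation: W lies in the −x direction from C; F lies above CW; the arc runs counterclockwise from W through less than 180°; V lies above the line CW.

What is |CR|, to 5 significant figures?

40.702

Checks: |FW| = 10.10 ✓; |FR| = 10.10 ✓; ∠(FR, RV) = 90.00° ✓; |RV| = 35.00 ✓; |CV| = 44.95 ✓.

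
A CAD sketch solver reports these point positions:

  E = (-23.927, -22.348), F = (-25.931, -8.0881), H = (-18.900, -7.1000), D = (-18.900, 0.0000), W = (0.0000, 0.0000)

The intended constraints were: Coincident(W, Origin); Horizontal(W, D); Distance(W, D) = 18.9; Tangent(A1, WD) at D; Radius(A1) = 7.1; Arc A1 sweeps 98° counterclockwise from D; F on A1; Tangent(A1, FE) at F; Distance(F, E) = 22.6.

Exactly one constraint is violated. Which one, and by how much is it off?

Distance(F, E) = 22.6 — off by 8.20.

W = (0.00, 0.00) ✓; W.y = 0.00, D.y = 0.00 ✓; |WD| = 18.90 ✓; ∠(HD, DW) = 90.00° ✓; |HD| = 7.100 ✓; bearing(H→F) − bearing(H→D) = 98.00° ✓; |HF| = 7.100 ✓; ∠(HF, FE) = 90.00° ✓; |FE| = 14.40 ✗.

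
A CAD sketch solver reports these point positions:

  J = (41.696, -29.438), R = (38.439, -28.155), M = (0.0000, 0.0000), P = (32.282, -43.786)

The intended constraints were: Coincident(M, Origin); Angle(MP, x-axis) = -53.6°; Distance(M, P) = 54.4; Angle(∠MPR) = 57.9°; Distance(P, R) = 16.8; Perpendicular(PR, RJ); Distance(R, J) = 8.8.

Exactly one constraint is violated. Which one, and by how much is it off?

Distance(R, J) = 8.8 — off by 5.30.

M = (0.00, 0.00) ✓; MP at -53.60° ✓; |MP| = 54.40 ✓; ∠MPR = 57.90° ✓; |PR| = 16.80 ✓; ∠(PR, RJ) = 90.00° ✓; |RJ| = 3.501 ✗.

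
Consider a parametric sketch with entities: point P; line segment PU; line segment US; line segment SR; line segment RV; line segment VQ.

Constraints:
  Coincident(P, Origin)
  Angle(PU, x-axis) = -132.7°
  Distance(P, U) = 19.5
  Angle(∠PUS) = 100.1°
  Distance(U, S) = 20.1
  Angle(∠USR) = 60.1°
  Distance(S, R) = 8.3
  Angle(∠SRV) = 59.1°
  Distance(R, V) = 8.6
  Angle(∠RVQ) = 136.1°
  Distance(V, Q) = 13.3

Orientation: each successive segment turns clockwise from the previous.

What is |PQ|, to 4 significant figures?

37.32

P is at the origin; PU runs at -132.7° with length 19.5, so U = (-13.22, -14.33). ∠PUS = 100.1° gives US at 147.4° from the x-axis; with |US| = 20.1, S = (-30.16, -3.502). ∠USR = 60.1° gives SR at 27.50° from the x-axis; with |SR| = 8.3, R = (-22.80, 0.3310). ∠SRV = 59.1° gives RV at -93.40° from the x-axis; with |RV| = 8.6, V = (-23.31, -8.254). ∠RVQ = 136.1° gives VQ at -137.3° from the x-axis; with |VQ| = 13.3, Q = (-33.08, -17.27). Then |PQ| = |Q − P| = 37.32.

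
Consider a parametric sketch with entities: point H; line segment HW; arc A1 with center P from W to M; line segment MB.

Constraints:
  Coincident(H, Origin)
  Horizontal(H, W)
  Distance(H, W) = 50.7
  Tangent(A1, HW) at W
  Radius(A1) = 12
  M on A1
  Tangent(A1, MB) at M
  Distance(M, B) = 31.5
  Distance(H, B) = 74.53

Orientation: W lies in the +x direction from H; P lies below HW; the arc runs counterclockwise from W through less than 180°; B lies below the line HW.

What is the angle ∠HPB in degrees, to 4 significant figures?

119.0°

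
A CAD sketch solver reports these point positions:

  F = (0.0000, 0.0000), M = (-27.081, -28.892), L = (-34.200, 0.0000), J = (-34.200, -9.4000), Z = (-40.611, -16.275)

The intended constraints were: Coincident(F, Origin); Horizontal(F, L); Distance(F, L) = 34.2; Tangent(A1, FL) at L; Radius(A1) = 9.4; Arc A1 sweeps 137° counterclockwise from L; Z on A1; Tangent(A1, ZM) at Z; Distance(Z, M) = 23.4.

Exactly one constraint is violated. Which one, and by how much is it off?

Distance(Z, M) = 23.4 — off by 4.90.

F = (0.00, 0.00) ✓; F.y = 0.00, L.y = 0.00 ✓; |FL| = 34.20 ✓; ∠(JL, LF) = 90.00° ✓; |JL| = 9.400 ✓; bearing(J→Z) − bearing(J→L) = 137.0° ✓; |JZ| = 9.400 ✓; ∠(JZ, ZM) = 90.00° ✓; |ZM| = 18.50 ✗.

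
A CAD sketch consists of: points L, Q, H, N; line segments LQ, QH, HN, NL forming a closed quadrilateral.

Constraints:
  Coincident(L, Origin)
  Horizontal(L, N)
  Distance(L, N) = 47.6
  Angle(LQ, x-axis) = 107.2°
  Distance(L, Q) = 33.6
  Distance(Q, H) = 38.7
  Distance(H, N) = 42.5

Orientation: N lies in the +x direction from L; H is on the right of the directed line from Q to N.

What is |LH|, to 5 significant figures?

6.3057

L is at the origin; L and N share the same y with |LN| = 47.6 and N in +x, so N = (47.6, 0). LQ runs at 107.2° with |LQ| = 33.6, so Q = (-9.9358, 32.097). H is determined by |QH| = 38.7 and |HN| = 42.5 together: it lies at the intersection of circle(Q, 38.7) and circle(N, 42.5). With |QN| = 65.883, the foot of the radical line on QN is 30.600 from Q and the perpendicular offset is √(38.7² − 30.600²) = 23.692. Taking the right-of-QN solution: H = (5.2445, -3.5011).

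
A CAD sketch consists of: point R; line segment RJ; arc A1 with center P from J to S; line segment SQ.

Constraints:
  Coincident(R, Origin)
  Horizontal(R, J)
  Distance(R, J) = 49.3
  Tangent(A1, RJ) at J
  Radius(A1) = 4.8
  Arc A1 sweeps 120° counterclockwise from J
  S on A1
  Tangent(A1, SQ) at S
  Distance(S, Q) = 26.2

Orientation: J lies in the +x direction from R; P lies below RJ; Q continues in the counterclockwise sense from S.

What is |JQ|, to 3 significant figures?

31.2

On A1, J sits at bearing 90° from P; a 120° counterclockwise sweep puts S at bearing 210°, so S = P + 4.8·(cos 210°, sin 210°) = (45.1, -7.20). The tangent condition forces PS to be normal to SQ, so SQ runs along (−sin 210°, cos 210°); with |SQ| = 26.2, Q = (58.2, -29.9). Then |JQ| = |Q − J| = 31.2.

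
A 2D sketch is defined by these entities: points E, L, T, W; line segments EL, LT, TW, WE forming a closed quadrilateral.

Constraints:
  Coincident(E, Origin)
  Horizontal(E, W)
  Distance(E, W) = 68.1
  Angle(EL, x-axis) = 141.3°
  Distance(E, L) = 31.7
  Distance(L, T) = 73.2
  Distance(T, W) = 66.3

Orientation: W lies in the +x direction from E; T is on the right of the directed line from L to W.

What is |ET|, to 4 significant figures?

44.01

Checks: |LT| = 73.20 ✓; |TW| = 66.30 ✓.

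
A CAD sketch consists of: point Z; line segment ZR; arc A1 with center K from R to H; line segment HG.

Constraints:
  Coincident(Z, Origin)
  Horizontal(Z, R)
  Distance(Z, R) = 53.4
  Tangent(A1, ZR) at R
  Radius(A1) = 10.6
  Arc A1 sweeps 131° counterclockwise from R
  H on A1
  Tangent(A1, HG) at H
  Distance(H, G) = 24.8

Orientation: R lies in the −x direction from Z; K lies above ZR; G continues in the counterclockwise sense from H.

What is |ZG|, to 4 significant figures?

71.55

Z is at the origin; Z and R share the same y with |ZR| = 53.4 and R on the −x side, so R = (-53.40, 0.000). The tangent condition forces KR to be normal to ZR, so K = R + (0, 10.6) = (-53.40, 10.60). On A1, R sits at bearing -90° from K; a 131° counterclockwise sweep puts H at bearing 41°, so H = K + 10.6·(cos 41°, sin 41°) = (-45.40, 17.55). The tangent condition forces KH to be normal to HG, so HG runs along (−sin 41°, cos 41°); with |HG| = 24.8, G = (-61.67, 36.27). Then |ZG| = |G − Z| = 71.55.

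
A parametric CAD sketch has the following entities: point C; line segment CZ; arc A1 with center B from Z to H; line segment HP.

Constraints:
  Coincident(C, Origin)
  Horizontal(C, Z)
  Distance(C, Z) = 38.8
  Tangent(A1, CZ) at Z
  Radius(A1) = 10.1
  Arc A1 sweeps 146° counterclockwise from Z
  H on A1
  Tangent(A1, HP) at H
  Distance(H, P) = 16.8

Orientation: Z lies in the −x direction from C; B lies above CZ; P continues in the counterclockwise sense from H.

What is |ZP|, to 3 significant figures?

29.1

C is at the origin; C and Z share the same y with |CZ| = 38.8 and Z on the −x side, so Z = (-38.8, 0.00). The tangent condition forces BZ to be normal to CZ, so B = Z + (0, 10.1) = (-38.8, 10.1). On A1, Z sits at bearing -90° from B; a 146° counterclockwise sweep puts H at bearing 56°, so H = B + 10.1·(cos 56°, sin 56°) = (-33.2, 18.5). A1 meets HP tangentially, so BH is at right angles to HP, so HP runs along (−sin 56°, cos 56°); with |HP| = 16.8, P = (-47.1, 27.9). Then |ZP| = |P − Z| = 29.1.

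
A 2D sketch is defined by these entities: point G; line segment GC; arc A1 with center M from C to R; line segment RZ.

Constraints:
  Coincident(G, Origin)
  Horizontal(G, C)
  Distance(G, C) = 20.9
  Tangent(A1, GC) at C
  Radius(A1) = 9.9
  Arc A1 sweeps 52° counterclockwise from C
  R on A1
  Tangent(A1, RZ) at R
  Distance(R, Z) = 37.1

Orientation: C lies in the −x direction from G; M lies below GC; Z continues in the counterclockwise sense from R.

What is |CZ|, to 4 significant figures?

45.06

On A1, C sits at bearing 90° from M; a 52° counterclockwise sweep puts R at bearing 142°, so R = M + 9.9·(cos 142°, sin 142°) = (-28.70, -3.805). Tangency of A1 to RZ means the radius MR is perpendicular to RZ, so RZ runs along (−sin 142°, cos 142°); with |RZ| = 37.1, Z = (-51.54, -33.04). Then |CZ| = |Z − C| = 45.06.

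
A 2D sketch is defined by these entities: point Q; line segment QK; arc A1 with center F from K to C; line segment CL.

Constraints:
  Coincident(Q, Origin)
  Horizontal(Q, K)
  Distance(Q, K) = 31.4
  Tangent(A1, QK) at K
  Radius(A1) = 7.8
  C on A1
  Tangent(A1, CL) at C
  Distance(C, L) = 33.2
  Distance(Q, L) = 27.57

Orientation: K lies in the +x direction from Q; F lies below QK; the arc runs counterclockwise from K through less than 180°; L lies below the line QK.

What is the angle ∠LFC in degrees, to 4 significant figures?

76.78°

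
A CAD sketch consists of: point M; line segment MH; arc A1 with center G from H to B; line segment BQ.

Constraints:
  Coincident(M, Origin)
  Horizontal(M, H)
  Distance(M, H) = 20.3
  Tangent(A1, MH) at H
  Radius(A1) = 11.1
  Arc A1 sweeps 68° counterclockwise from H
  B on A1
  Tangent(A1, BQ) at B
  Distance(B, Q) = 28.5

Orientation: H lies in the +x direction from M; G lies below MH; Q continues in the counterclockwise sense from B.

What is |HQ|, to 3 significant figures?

39.4

M is at the origin; M and H share the same y with |MH| = 20.3 and H on the +x side, so H = (20.3, 0.00). The tangent condition forces GH to be normal to MH, so G = H + (0, -11.1) = (20.3, -11.1). On A1, H sits at bearing 90° from G; a 68° counterclockwise sweep puts B at bearing 158°, so B = G + 11.1·(cos 158°, sin 158°) = (10.0, -6.94). A1 meets BQ tangentially, so GB is at right angles to BQ, so BQ runs along (−sin 158°, cos 158°); with |BQ| = 28.5, Q = (-0.668, -33.4). Then |HQ| = |Q − H| = 39.4.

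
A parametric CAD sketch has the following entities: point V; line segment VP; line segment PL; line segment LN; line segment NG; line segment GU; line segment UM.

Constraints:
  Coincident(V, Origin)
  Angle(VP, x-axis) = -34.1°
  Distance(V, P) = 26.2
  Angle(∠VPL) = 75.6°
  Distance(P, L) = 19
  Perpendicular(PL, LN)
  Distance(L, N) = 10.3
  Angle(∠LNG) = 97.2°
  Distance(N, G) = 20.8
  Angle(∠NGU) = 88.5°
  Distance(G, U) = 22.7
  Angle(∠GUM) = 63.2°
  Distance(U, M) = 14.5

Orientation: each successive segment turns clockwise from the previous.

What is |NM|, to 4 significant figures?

17.48

V is at the origin; VP runs at -34.1° with length 26.2, so P = (21.70, -14.69). ∠VPL = 75.6° gives PL at -138.5° from the x-axis; with |PL| = 19.0, L = (7.465, -27.28). PL ⟂ LN, so LN runs at 131.5°; with |LN| = 10.3, N = (0.6400, -19.56). ∠LNG = 97.2° gives NG at 48.70° from the x-axis; with |NG| = 20.8, G = (14.37, -3.938). ∠NGU = 88.5° gives GU at -42.80° from the x-axis; with |GU| = 22.7, U = (31.02, -19.36). ∠GUM = 63.2° gives UM at -159.6° from the x-axis; with |UM| = 14.5, M = (17.43, -24.42). Then |NM| = |M − N| = 17.48.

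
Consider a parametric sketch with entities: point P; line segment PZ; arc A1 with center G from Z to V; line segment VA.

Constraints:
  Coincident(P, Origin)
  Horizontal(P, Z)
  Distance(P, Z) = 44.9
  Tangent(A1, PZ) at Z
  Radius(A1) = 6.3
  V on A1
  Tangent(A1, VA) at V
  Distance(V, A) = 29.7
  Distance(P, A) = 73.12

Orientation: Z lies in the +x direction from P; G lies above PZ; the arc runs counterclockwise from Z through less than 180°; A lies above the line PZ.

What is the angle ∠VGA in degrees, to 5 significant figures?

78.024°

Checks: ∠(GZ, ZP) = 90.00° ✓; |GZ| = 6.300 ✓; |GV| = 6.300 ✓; ∠(GV, VA) = 90.00° ✓; |VA| = 29.70 ✓; |PA| = 73.12 ✓.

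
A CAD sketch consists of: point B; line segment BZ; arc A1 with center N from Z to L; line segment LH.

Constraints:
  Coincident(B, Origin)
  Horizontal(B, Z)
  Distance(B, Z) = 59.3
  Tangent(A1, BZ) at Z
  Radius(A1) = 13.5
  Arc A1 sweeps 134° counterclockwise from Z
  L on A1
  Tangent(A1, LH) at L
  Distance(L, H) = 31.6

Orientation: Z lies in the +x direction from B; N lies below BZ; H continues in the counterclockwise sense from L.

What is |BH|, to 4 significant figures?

84.84

On A1, Z sits at bearing 90° from N; a 134° counterclockwise sweep puts L at bearing 224°, so L = N + 13.5·(cos 224°, sin 224°) = (49.59, -22.88). The tangent condition forces NL to be normal to LH, so LH runs along (−sin 224°, cos 224°); with |LH| = 31.6, H = (71.54, -45.61). Then |BH| = |H − B| = 84.84.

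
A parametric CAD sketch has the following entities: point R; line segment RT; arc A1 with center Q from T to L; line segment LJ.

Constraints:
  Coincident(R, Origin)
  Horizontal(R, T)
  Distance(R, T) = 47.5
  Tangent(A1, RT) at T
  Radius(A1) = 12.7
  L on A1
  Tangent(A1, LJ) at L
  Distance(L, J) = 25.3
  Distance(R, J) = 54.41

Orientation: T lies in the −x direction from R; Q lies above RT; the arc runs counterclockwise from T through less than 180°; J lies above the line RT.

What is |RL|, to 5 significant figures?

37.623

Checks: |QL| = 12.70 ✓; ∠(QL, LJ) = 90.00° ✓; |LJ| = 25.30 ✓; |RJ| = 54.41 ✓.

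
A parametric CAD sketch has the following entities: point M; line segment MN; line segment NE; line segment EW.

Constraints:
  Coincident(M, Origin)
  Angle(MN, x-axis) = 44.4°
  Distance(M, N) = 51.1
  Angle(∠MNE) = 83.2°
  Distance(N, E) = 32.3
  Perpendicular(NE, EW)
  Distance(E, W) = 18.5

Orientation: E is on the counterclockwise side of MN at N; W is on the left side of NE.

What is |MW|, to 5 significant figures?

41.575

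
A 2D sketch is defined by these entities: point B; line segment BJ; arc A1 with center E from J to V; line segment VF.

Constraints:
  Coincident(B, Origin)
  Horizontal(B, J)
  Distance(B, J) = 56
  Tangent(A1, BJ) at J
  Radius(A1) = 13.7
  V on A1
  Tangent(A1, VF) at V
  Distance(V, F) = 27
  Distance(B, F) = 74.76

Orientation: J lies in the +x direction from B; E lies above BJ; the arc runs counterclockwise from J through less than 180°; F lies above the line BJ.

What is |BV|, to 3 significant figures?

71.3

Checks: |EV| = 13.70 ✓; ∠(EV, VF) = 90.00° ✓; |VF| = 27.00 ✓; |BF| = 74.76 ✓.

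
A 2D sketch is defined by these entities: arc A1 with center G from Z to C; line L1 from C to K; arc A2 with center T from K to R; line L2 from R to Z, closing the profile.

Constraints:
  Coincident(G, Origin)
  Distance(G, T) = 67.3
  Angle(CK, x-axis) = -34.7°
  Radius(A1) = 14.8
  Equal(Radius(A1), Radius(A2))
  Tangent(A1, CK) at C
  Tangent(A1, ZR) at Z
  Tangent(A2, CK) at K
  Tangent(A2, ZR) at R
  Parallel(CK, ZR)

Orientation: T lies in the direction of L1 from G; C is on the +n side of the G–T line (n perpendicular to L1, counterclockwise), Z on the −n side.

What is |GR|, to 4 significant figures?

68.91

The slot axis is L1's direction at -34.7°, so u = (cos -34.7°, sin -34.7°) = (0.8221, -0.5693) and n = (−sin -34.7°, cos -34.7°) = (0.5693, 0.8221). G is at the origin and T lies 67.3 along u from G, so T = 67.3·u = (55.33, -38.31). Tangency of A1 to both parallel lines with radius 14.8 puts C and Z at G ± 14.8·n: C = (8.425, 12.17), Z = (-8.425, -12.17). Equal radii place K and R the same way about T: K = T + 14.8·n = (63.76, -26.14), R = T − 14.8·n = (46.90, -50.48). Then |GR| = |R − G| = 68.91.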